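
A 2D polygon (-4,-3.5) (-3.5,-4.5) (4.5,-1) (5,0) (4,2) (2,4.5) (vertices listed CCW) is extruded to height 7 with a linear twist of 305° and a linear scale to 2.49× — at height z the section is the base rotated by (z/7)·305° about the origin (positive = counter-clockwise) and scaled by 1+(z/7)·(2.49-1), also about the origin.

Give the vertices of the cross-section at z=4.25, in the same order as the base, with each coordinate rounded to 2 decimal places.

t = z/height = 4.25/7 = 0.607143
s = 1 + (scale-1)·z/height = 1 + (2.49-1)·4.25/7 = 1.904643
θ = twist·z/height = 305°·4.25/7 = 185.1786° = 3.231976 rad
cos θ = -0.995918, sin θ = -0.090260 (intermediates below are computed at full precision and shown rounded to 5 d.p.)
v1: (-4,-3.5) → rotate → (3.66776,3.84675) → ×s → (6.98578,7.32669) → (6.99,7.33)
v2: (-3.5,-4.5) → rotate → (3.07954,4.79754) → ×s → (5.86543,9.13760) → (5.87,9.14)
v3: (4.5,-1) → rotate → (-4.57189,0.58975) → ×s → (-8.70782,1.12326) → (-8.71,1.12)
v4: (5,0) → rotate → (-4.97959,-0.45130) → ×s → (-9.48434,-0.85957) → (-9.48,-0.86)
v5: (4,2) → rotate → (-3.80315,-2.35288) → ×s → (-7.24365,-4.48139) → (-7.24,-4.48)
v6: (2,4.5) → rotate → (-1.58567,-4.66215) → ×s → (-3.02013,-8.87973) → (-3.02,-8.88)

Cross-section at z=4.25: (6.99,7.33) (5.87,9.14) (-8.71,1.12) (-9.48,-0.86) (-7.24,-4.48) (-3.02,-8.88)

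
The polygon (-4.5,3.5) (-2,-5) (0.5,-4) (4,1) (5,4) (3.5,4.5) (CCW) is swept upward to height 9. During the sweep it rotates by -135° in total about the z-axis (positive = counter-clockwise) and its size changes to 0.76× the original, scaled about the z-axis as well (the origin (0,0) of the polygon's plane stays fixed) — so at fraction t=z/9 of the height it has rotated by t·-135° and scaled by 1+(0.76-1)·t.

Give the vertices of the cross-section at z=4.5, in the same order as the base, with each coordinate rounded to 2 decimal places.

t = z/height = 4.5/9 = 0.5
s = 1 + (scale-1)·z/height = 1 + (0.76-1)·4.5/9 = 0.880000
θ = twist·z/height = -135°·4.5/9 = -67.5000° = -1.178097 rad
cos θ = 0.382683, sin θ = -0.923880 (intermediates below are computed at full precision and shown rounded to 5 d.p.)
v1: (-4.5,3.5) → rotate → (1.51150,5.49685) → ×s → (1.33012,4.83723) → (1.33,4.84)
v2: (-2,-5) → rotate → (-5.38476,-0.06566) → ×s → (-4.73859,-0.05778) → (-4.74,-0.06)
v3: (0.5,-4) → rotate → (-3.50418,-1.99267) → ×s → (-3.08368,-1.75355) → (-3.08,-1.75)
v4: (4,1) → rotate → (2.45461,-3.31283) → ×s → (2.16006,-2.91529) → (2.16,-2.92)
v5: (5,4) → rotate → (5.60894,-3.08866) → ×s → (4.93586,-2.71802) → (4.94,-2.72)
v6: (3.5,4.5) → rotate → (5.49685,-1.51150) → ×s → (4.83723,-1.33012) → (4.84,-1.33)

Cross-section at z=4.5: (1.33,4.84) (-4.74,-0.06) (-3.08,-1.75) (2.16,-2.92) (4.94,-2.72) (4.84,-1.33)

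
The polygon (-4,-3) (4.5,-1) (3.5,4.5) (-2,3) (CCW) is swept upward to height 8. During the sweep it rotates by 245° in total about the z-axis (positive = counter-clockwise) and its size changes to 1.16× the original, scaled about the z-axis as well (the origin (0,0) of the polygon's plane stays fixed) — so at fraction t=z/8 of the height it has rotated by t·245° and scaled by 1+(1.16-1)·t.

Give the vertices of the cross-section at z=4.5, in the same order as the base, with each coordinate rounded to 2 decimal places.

t = z/height = 4.5/8 = 0.5625
s = 1 + (scale-1)·z/height = 1 + (1.16-1)·4.5/8 = 1.090000
θ = twist·z/height = 245°·4.5/8 = 137.8125° = 2.405282 rad
cos θ = -0.740951, sin θ = 0.671559 (intermediates below are computed at full precision and shown rounded to 5 d.p.)
v1: (-4,-3) → rotate → (4.97848,-0.46338) → ×s → (5.42654,-0.50509) → (5.43,-0.51)
v2: (4.5,-1) → rotate → (-2.66272,3.76297) → ×s → (-2.90237,4.10163) → (-2.90,4.10)
v3: (3.5,4.5) → rotate → (-5.61534,-0.98382) → ×s → (-6.12073,-1.07237) → (-6.12,-1.07)
v4: (-2,3) → rotate → (-0.53277,-3.56597) → ×s → (-0.58072,-3.88691) → (-0.58,-3.89)

Cross-section at z=4.5: (5.43,-0.51) (-2.90,4.10) (-6.12,-1.07) (-0.58,-3.89)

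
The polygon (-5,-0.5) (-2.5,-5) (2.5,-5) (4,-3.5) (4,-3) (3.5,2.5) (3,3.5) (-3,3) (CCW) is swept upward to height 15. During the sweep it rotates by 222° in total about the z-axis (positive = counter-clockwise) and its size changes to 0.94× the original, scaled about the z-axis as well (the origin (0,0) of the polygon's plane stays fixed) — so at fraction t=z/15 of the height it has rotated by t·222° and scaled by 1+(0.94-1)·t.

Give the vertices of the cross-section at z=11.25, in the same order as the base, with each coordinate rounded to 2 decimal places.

t = z/height = 11.25/15 = 0.75
s = 1 + (scale-1)·z/height = 1 + (0.94-1)·11.25/15 = 0.955000
θ = twist·z/height = 222°·11.25/15 = 166.5000° = 2.905973 rad
cos θ = -0.972370, sin θ = 0.233445 (intermediates below are computed at full precision and shown rounded to 5 d.p.)
v1: (-5,-0.5) → rotate → (4.97857,-0.68104) → ×s → (4.75454,-0.65039) → (4.75,-0.65)
v2: (-2.5,-5) → rotate → (3.59815,4.27824) → ×s → (3.43623,4.08572) → (3.44,4.09)
v3: (2.5,-5) → rotate → (-1.26370,5.44546) → ×s → (-1.20683,5.20042) → (-1.21,5.20)
v4: (4,-3.5) → rotate → (-3.07242,4.33708) → ×s → (-2.93416,4.14191) → (-2.93,4.14)
v5: (4,-3) → rotate → (-3.18914,3.85089) → ×s → (-3.04563,3.67760) → (-3.05,3.68)
v6: (3.5,2.5) → rotate → (-3.98691,-1.61387) → ×s → (-3.80750,-1.54124) → (-3.81,-1.54)
v7: (3,3.5) → rotate → (-3.73417,-2.70296) → ×s → (-3.56613,-2.58133) → (-3.57,-2.58)
v8: (-3,3) → rotate → (2.21677,-3.61745) → ×s → (2.11702,-3.45466) → (2.12,-3.45)

Cross-section at z=11.25: (4.75,-0.65) (3.44,4.09) (-1.21,5.20) (-2.93,4.14) (-3.05,3.68) (-3.81,-1.54) (-3.57,-2.58) (2.12,-3.45)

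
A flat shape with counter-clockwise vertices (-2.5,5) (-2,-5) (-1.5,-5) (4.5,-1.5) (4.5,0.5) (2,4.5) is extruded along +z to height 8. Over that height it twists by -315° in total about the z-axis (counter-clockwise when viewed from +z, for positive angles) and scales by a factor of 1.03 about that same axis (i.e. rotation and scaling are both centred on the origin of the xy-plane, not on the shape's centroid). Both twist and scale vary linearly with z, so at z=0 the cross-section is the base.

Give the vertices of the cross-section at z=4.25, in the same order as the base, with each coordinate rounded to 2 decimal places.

t = z/height = 4.25/8 = 0.53125
s = 1 + (scale-1)·z/height = 1 + (1.03-1)·4.25/8 = 1.015938
θ = twist·z/height = -315°·4.25/8 = -167.3438° = -2.920699 rad
cos θ = -0.975702, sin θ = -0.219101 (intermediates below are computed at full precision and shown rounded to 5 d.p.)
v1: (-2.5,5) → rotate → (3.53476,-4.33076) → ×s → (3.59110,-4.39978) → (3.59,-4.40)
v2: (-2,-5) → rotate → (0.85590,5.31671) → ×s → (0.86954,5.40145) → (0.87,5.40)
v3: (-1.5,-5) → rotate → (0.36805,5.20716) → ×s → (0.37391,5.29015) → (0.37,5.29)
v4: (4.5,-1.5) → rotate → (-4.71931,0.47760) → ×s → (-4.79453,0.48521) → (-4.79,0.49)
v5: (4.5,0.5) → rotate → (-4.28111,-1.47381) → ×s → (-4.34934,-1.49730) → (-4.35,-1.50)
v6: (2,4.5) → rotate → (-0.96545,-4.82886) → ×s → (-0.98084,-4.90582) → (-0.98,-4.91)

Cross-section at z=4.25: (3.59,-4.40) (0.87,5.40) (0.37,5.29) (-4.79,0.49) (-4.35,-1.50) (-0.98,-4.91)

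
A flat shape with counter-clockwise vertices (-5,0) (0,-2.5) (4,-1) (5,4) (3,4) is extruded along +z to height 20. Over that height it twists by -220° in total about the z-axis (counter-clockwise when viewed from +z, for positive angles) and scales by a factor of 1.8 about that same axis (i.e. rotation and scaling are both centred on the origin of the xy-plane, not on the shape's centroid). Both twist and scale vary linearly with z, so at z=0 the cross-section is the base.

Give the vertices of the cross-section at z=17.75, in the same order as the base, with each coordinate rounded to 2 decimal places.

t = z/height = 17.75/20 = 0.8875
s = 1 + (scale-1)·z/height = 1 + (1.8-1)·17.75/20 = 1.710000
θ = twist·z/height = -220°·17.75/20 = -195.2500° = -3.407755 rad
cos θ = -0.964787, sin θ = 0.263031 (intermediates below are computed at full precision and shown rounded to 5 d.p.)
v1: (-5,0) → rotate → (4.82394,-1.31516) → ×s → (8.24893,-2.24892) → (8.25,-2.25)
v2: (0,-2.5) → rotate → (0.65758,2.41197) → ×s → (1.12446,4.12447) → (1.12,4.12)
v3: (4,-1) → rotate → (-3.59612,2.01691) → ×s → (-6.14936,3.44892) → (-6.15,3.45)
v4: (5,4) → rotate → (-5.87606,-2.54399) → ×s → (-10.04807,-4.35023) → (-10.05,-4.35)
v5: (3,4) → rotate → (-3.94649,-3.07006) → ×s → (-6.74849,-5.24980) → (-6.75,-5.25)

Cross-section at z=17.75: (8.25,-2.25) (1.12,4.12) (-6.15,3.45) (-10.05,-4.35) (-6.75,-5.25)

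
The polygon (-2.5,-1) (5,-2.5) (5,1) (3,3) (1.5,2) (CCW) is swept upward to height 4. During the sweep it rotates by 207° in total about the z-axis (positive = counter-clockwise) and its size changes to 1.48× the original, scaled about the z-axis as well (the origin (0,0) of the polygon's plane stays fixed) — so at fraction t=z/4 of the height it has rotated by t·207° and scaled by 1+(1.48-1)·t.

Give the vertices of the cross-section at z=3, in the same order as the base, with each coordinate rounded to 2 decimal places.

t = z/height = 3/4 = 0.75
s = 1 + (scale-1)·z/height = 1 + (1.48-1)·3/4 = 1.360000
θ = twist·z/height = 207°·3/4 = 155.2500° = 2.709624 rad
cos θ = -0.908143, sin θ = 0.418660 (intermediates below are computed at full precision and shown rounded to 5 d.p.)
v1: (-2.5,-1) → rotate → (2.68902,-0.13851) → ×s → (3.65706,-0.18837) → (3.66,-0.19)
v2: (5,-2.5) → rotate → (-3.49407,4.36366) → ×s → (-4.75193,5.93457) → (-4.75,5.93)
v3: (5,1) → rotate → (-4.95938,1.18516) → ×s → (-6.74475,1.61181) → (-6.74,1.61)
v4: (3,3) → rotate → (-3.98041,-1.46845) → ×s → (-5.41336,-1.99709) → (-5.41,-2.00)
v5: (1.5,2) → rotate → (-2.19953,-1.18830) → ×s → (-2.99137,-1.61608) → (-2.99,-1.62)

Cross-section at z=3: (3.66,-0.19) (-4.75,5.93) (-6.74,1.61) (-5.41,-2.00) (-2.99,-1.62)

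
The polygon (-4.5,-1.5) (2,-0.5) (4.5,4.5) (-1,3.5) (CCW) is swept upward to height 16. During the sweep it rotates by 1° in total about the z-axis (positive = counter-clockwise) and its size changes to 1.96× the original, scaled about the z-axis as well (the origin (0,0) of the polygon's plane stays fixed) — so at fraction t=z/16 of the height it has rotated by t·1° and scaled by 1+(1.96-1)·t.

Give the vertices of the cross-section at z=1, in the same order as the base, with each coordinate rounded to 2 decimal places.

t = z/height = 1/16 = 0.0625
s = 1 + (scale-1)·z/height = 1 + (1.96-1)·1/16 = 1.060000
θ = twist·z/height = 1°·1/16 = 0.0625° = 0.001091 rad
cos θ = 0.999999, sin θ = 0.001091 (intermediates below are computed at full precision and shown rounded to 5 d.p.)
v1: (-4.5,-1.5) → rotate → (-4.49836,-1.50491) → ×s → (-4.76826,-1.59520) → (-4.77,-1.60)
v2: (2,-0.5) → rotate → (2.00054,-0.49782) → ×s → (2.12058,-0.52769) → (2.12,-0.53)
v3: (4.5,4.5) → rotate → (4.49509,4.50491) → ×s → (4.76479,4.77520) → (4.76,4.78)
v4: (-1,3.5) → rotate → (-1.00382,3.49891) → ×s → (-1.06405,3.70884) → (-1.06,3.71)

Cross-section at z=1: (-4.77,-1.60) (2.12,-0.53) (4.76,4.78) (-1.06,3.71)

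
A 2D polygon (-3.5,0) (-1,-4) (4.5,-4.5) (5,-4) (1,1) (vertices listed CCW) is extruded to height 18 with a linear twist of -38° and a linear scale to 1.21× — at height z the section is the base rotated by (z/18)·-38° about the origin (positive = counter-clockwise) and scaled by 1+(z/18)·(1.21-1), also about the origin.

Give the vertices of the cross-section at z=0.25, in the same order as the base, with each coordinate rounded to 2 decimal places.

t = z/height = 0.25/18 = 0.0138889
s = 1 + (scale-1)·z/height = 1 + (1.21-1)·0.25/18 = 1.002917
θ = twist·z/height = -38°·0.25/18 = -0.5278° = -0.009211 rad
cos θ = 0.999958, sin θ = -0.009211 (intermediates below are computed at full precision and shown rounded to 5 d.p.)
v1: (-3.5,0) → rotate → (-3.49985,0.03224) → ×s → (-3.51006,0.03233) → (-3.51,0.03)
v2: (-1,-4) → rotate → (-1.03680,-3.99062) → ×s → (-1.03983,-4.00226) → (-1.04,-4.00)
v3: (4.5,-4.5) → rotate → (4.45836,-4.54126) → ×s → (4.47136,-4.55451) → (4.47,-4.55)
v4: (5,-4) → rotate → (4.96294,-4.04589) → ×s → (4.97742,-4.05769) → (4.98,-4.06)
v5: (1,1) → rotate → (1.00917,0.99075) → ×s → (1.01211,0.99364) → (1.01,0.99)

Cross-section at z=0.25: (-3.51,0.03) (-1.04,-4.00) (4.47,-4.55) (4.98,-4.06) (1.01,0.99)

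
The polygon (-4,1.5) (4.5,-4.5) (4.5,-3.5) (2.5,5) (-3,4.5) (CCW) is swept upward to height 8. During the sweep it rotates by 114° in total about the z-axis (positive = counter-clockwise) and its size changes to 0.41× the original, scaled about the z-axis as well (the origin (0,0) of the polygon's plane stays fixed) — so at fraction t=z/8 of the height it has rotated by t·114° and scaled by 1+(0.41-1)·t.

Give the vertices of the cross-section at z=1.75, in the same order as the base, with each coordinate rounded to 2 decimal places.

t = z/height = 1.75/8 = 0.21875
s = 1 + (scale-1)·z/height = 1 + (0.41-1)·1.75/8 = 0.870938
θ = twist·z/height = 114°·1.75/8 = 24.9375° = 0.435241 rad
cos θ = 0.906768, sin θ = 0.421629 (intermediates below are computed at full precision and shown rounded to 5 d.p.)
v1: (-4,1.5) → rotate → (-4.25952,-0.32637) → ×s → (-3.70977,-0.28424) → (-3.71,-0.28)
v2: (4.5,-4.5) → rotate → (5.97779,-2.18312) → ×s → (5.20628,-1.90137) → (5.21,-1.90)
v3: (4.5,-3.5) → rotate → (5.55616,-1.27636) → ×s → (4.83907,-1.11163) → (4.84,-1.11)
v4: (2.5,5) → rotate → (0.15877,5.58791) → ×s → (0.13828,4.86672) → (0.14,4.87)
v5: (-3,4.5) → rotate → (-4.61764,2.81557) → ×s → (-4.02167,2.45218) → (-4.02,2.45)

Cross-section at z=1.75: (-3.71,-0.28) (5.21,-1.90) (4.84,-1.11) (0.14,4.87) (-4.02,2.45)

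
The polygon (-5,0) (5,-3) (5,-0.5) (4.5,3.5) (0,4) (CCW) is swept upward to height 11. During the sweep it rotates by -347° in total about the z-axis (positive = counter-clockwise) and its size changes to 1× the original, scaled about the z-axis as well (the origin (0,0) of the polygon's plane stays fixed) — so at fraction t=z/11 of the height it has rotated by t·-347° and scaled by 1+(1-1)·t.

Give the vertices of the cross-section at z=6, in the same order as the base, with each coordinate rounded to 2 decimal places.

Cross-section at z=6: (4.93,-0.81) (-4.45,3.77) (-4.85,1.30) (-5.01,-2.73) (-0.64,-3.95)

t = z/height = 6/11 = 0.545455
s = 1 + (scale-1)·z/height = 1 + (1-1)·6/11 = 1.000000
θ = twist·z/height = -347°·6/11 = -189.2727° = -3.303432 rad
cos θ = -0.986933, sin θ = 0.161134 (intermediates below are computed at full precision and shown rounded to 5 d.p.)
v1: (-5,0) → rotate → (4.93466,-0.80567) → ×s → (4.93466,-0.80567) → (4.93,-0.81)
v2: (5,-3) → rotate → (-4.45126,3.76647) → ×s → (-4.45126,3.76647) → (-4.45,3.77)
v3: (5,-0.5) → rotate → (-4.85410,1.29914) → ×s → (-4.85410,1.29914) → (-4.85,1.30)
v4: (4.5,3.5) → rotate → (-5.00517,-2.72916) → ×s → (-5.00517,-2.72916) → (-5.01,-2.73)
v5: (0,4) → rotate → (-0.64454,-3.94773) → ×s → (-0.64454,-3.94773) → (-0.64,-3.95)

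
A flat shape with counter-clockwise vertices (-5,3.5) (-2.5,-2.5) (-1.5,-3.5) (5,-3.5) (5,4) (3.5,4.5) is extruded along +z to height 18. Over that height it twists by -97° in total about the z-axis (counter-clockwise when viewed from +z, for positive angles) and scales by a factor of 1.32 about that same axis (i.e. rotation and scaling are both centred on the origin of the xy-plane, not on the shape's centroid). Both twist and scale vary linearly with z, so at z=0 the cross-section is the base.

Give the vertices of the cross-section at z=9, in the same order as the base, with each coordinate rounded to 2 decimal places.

Cross-section at z=9: (-0.80,7.03) (-4.09,0.25) (-4.19,-1.39) (0.80,-7.03) (7.32,-1.27) (6.60,0.42)

t = z/height = 9/18 = 0.5
s = 1 + (scale-1)·z/height = 1 + (1.32-1)·9/18 = 1.160000
θ = twist·z/height = -97°·9/18 = -48.5000° = -0.846485 rad
cos θ = 0.662620, sin θ = -0.748956 (intermediates below are computed at full precision and shown rounded to 5 d.p.)
v1: (-5,3.5) → rotate → (-0.69176,6.06395) → ×s → (-0.80244,7.03418) → (-0.80,7.03)
v2: (-2.5,-2.5) → rotate → (-3.52894,0.21584) → ×s → (-4.09357,0.25037) → (-4.09,0.25)
v3: (-1.5,-3.5) → rotate → (-3.61528,-1.19574) → ×s → (-4.19372,-1.38705) → (-4.19,-1.39)
v4: (5,-3.5) → rotate → (0.69176,-6.06395) → ×s → (0.80244,-7.03418) → (0.80,-7.03)
v5: (5,4) → rotate → (6.30892,-1.09430) → ×s → (7.31835,-1.26939) → (7.32,-1.27)
v6: (3.5,4.5) → rotate → (5.68947,0.36045) → ×s → (6.59979,0.41812) → (6.60,0.42)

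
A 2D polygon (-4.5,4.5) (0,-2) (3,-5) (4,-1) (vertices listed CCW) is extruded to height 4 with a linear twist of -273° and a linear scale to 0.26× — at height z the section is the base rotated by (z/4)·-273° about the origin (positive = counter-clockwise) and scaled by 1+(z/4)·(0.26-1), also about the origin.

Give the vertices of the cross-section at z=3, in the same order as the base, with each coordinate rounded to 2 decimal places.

t = z/height = 3/4 = 0.75
s = 1 + (scale-1)·z/height = 1 + (0.26-1)·3/4 = 0.445000
θ = twist·z/height = -273°·3/4 = -204.7500° = -3.573562 rad
cos θ = -0.908143, sin θ = 0.418660 (intermediates below are computed at full precision and shown rounded to 5 d.p.)
v1: (-4.5,4.5) → rotate → (2.20268,-5.97061) → ×s → (0.98019,-2.65692) → (0.98,-2.66)
v2: (0,-2) → rotate → (0.83732,1.81629) → ×s → (0.37261,0.80825) → (0.37,0.81)
v3: (3,-5) → rotate → (-0.63113,5.79670) → ×s → (-0.28085,2.57953) → (-0.28,2.58)
v4: (4,-1) → rotate → (-3.21391,2.58278) → ×s → (-1.43019,1.14934) → (-1.43,1.15)

Cross-section at z=3: (0.98,-2.66) (0.37,0.81) (-0.28,2.58) (-1.43,1.15)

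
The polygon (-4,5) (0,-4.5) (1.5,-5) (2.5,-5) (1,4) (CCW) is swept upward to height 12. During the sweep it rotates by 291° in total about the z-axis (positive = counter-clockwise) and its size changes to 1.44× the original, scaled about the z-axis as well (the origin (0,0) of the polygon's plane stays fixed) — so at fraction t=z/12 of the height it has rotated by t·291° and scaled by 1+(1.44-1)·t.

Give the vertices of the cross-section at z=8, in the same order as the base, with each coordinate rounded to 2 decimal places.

Cross-section at z=8: (6.58,-5.02) (-1.41,5.65) (-3.45,5.81) (-4.70,5.49) (0.00,-5.33)

t = z/height = 8/12 = 0.666667
s = 1 + (scale-1)·z/height = 1 + (1.44-1)·8/12 = 1.293333
θ = twist·z/height = 291°·8/12 = 194.0000° = 3.385939 rad
cos θ = -0.970296, sin θ = -0.241922 (intermediates below are computed at full precision and shown rounded to 5 d.p.)
v1: (-4,5) → rotate → (5.09079,-3.88379) → ×s → (6.58409,-5.02304) → (6.58,-5.02)
v2: (0,-4.5) → rotate → (-1.08865,4.36633) → ×s → (-1.40799,5.64712) → (-1.41,5.65)
v3: (1.5,-5) → rotate → (-2.66505,4.48860) → ×s → (-3.44680,5.80525) → (-3.45,5.81)
v4: (2.5,-5) → rotate → (-3.63535,4.24667) → ×s → (-4.70172,5.49236) → (-4.70,5.49)
v5: (1,4) → rotate → (-0.00261,-4.12310) → ×s → (-0.00337,-5.33255) → (0.00,-5.33)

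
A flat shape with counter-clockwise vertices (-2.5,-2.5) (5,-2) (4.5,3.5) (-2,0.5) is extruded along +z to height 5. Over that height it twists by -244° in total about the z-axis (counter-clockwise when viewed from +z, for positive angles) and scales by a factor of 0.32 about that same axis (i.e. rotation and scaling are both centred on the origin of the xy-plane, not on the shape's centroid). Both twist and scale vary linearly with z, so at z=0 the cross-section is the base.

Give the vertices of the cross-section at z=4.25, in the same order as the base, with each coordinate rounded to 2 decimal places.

Cross-section at z=4.25: (1.42,0.45) (-1.48,1.72) (-2.37,-0.44) (0.65,-0.58)

t = z/height = 4.25/5 = 0.85
s = 1 + (scale-1)·z/height = 1 + (0.32-1)·4.25/5 = 0.422000
θ = twist·z/height = -244°·4.25/5 = -207.4000° = -3.619813 rad
cos θ = -0.887815, sin θ = 0.460200 (intermediates below are computed at full precision and shown rounded to 5 d.p.)
v1: (-2.5,-2.5) → rotate → (3.37004,1.06904) → ×s → (1.42216,0.45113) → (1.42,0.45)
v2: (5,-2) → rotate → (-3.51868,4.07663) → ×s → (-1.48488,1.72034) → (-1.48,1.72)
v3: (4.5,3.5) → rotate → (-5.60587,-1.03645) → ×s → (-2.36568,-0.43738) → (-2.37,-0.44)
v4: (-2,0.5) → rotate → (1.54553,-1.36431) → ×s → (0.65221,-0.57574) → (0.65,-0.58)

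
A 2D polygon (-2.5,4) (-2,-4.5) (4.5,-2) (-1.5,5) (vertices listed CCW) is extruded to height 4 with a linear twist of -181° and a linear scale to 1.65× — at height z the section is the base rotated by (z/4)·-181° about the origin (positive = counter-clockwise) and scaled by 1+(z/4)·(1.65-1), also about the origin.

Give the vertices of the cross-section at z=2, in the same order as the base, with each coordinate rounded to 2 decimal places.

t = z/height = 2/4 = 0.5
s = 1 + (scale-1)·z/height = 1 + (1.65-1)·2/4 = 1.325000
θ = twist·z/height = -181°·2/4 = -90.5000° = -1.579523 rad
cos θ = -0.008727, sin θ = -0.999962 (intermediates below are computed at full precision and shown rounded to 5 d.p.)
v1: (-2.5,4) → rotate → (4.02166,2.46500) → ×s → (5.32870,3.26612) → (5.33,3.27)
v2: (-2,-4.5) → rotate → (-4.48238,2.03919) → ×s → (-5.93915,2.70193) → (-5.94,2.70)
v3: (4.5,-2) → rotate → (-2.03919,-4.48238) → ×s → (-2.70193,-5.93915) → (-2.70,-5.94)
v4: (-1.5,5) → rotate → (5.01290,1.45631) → ×s → (6.64209,1.92961) → (6.64,1.93)

Cross-section at z=2: (5.33,3.27) (-5.94,2.70) (-2.70,-5.94) (6.64,1.93)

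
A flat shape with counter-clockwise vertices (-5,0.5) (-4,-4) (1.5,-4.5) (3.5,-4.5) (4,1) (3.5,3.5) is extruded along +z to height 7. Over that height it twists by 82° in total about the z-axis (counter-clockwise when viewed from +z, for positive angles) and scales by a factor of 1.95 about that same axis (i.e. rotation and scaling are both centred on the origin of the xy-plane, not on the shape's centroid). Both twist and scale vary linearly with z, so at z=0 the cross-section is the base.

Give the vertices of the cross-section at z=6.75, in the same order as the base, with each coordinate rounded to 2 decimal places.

t = z/height = 6.75/7 = 0.964286
s = 1 + (scale-1)·z/height = 1 + (1.95-1)·6.75/7 = 1.916071
θ = twist·z/height = 82°·6.75/7 = 79.0714° = 1.380057 rad
cos θ = 0.189585, sin θ = 0.981864 (intermediates below are computed at full precision and shown rounded to 5 d.p.)
v1: (-5,0.5) → rotate → (-1.43886,-4.81453) → ×s → (-2.75695,-9.22498) → (-2.76,-9.22)
v2: (-4,-4) → rotate → (3.16912,-4.68580) → ×s → (6.07225,-8.97832) → (6.07,-8.98)
v3: (1.5,-4.5) → rotate → (4.70277,0.61966) → ×s → (9.01084,1.18732) → (9.01,1.19)
v4: (3.5,-4.5) → rotate → (5.08194,2.58339) → ×s → (9.73735,4.94996) → (9.74,4.95)
v5: (4,1) → rotate → (-0.22352,4.11704) → ×s → (-0.42829,7.88855) → (-0.43,7.89)
v6: (3.5,3.5) → rotate → (-2.77298,4.10007) → ×s → (-5.31322,7.85603) → (-5.31,7.86)

Cross-section at z=6.75: (-2.76,-9.22) (6.07,-8.98) (9.01,1.19) (9.74,4.95) (-0.43,7.89) (-5.31,7.86)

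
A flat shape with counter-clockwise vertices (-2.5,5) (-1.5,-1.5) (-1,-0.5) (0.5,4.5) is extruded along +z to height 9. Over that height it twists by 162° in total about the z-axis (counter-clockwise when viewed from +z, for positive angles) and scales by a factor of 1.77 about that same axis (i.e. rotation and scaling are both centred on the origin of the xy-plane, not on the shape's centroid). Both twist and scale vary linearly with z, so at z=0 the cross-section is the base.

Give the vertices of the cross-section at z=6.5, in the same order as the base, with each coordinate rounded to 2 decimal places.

t = z/height = 6.5/9 = 0.722222
s = 1 + (scale-1)·z/height = 1 + (1.77-1)·6.5/9 = 1.556111
θ = twist·z/height = 162°·6.5/9 = 117.0000° = 2.042035 rad
cos θ = -0.453990, sin θ = 0.891007 (intermediates below are computed at full precision and shown rounded to 5 d.p.)
v1: (-2.5,5) → rotate → (-3.32006,-4.49747) → ×s → (-5.16638,-6.99856) → (-5.17,-7.00)
v2: (-1.5,-1.5) → rotate → (2.01750,-0.65552) → ×s → (3.13945,-1.02007) → (3.14,-1.02)
v3: (-1,-0.5) → rotate → (0.89949,-0.66401) → ×s → (1.39971,-1.03328) → (1.40,-1.03)
v4: (0.5,4.5) → rotate → (-4.23652,-1.59745) → ×s → (-6.59250,-2.48582) → (-6.59,-2.49)

Cross-section at z=6.5: (-5.17,-7.00) (3.14,-1.02) (1.40,-1.03) (-6.59,-2.49)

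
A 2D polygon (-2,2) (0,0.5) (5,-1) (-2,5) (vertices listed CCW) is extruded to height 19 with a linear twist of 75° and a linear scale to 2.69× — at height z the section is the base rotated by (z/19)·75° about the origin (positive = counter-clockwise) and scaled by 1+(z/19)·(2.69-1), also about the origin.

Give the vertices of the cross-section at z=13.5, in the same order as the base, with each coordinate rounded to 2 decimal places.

t = z/height = 13.5/19 = 0.710526
s = 1 + (scale-1)·z/height = 1 + (2.69-1)·13.5/19 = 2.200789
θ = twist·z/height = 75°·13.5/19 = 53.2895° = 0.930077 rad
cos θ = 0.597772, sin θ = 0.801666 (intermediates below are computed at full precision and shown rounded to 5 d.p.)
v1: (-2,2) → rotate → (-2.79888,-0.40779) → ×s → (-6.15974,-0.89745) → (-6.16,-0.90)
v2: (0,0.5) → rotate → (-0.40083,0.29889) → ×s → (-0.88215,0.65779) → (-0.88,0.66)
v3: (5,-1) → rotate → (3.79053,3.41056) → ×s → (8.34215,7.50592) → (8.34,7.51)
v4: (-2,5) → rotate → (-5.20387,1.38553) → ×s → (-11.45263,3.04926) → (-11.45,3.05)

Cross-section at z=13.5: (-6.16,-0.90) (-0.88,0.66) (8.34,7.51) (-11.45,3.05)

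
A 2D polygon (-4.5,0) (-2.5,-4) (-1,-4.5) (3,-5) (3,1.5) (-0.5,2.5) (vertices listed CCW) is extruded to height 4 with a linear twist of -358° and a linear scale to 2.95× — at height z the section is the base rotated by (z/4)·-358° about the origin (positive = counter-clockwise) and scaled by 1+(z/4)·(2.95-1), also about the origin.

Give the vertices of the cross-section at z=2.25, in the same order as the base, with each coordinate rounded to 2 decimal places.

t = z/height = 2.25/4 = 0.5625
s = 1 + (scale-1)·z/height = 1 + (2.95-1)·2.25/4 = 2.096875
θ = twist·z/height = -358°·2.25/4 = -201.3750° = -3.514657 rad
cos θ = -0.931215, sin θ = 0.364470 (intermediates below are computed at full precision and shown rounded to 5 d.p.)
v1: (-4.5,0) → rotate → (4.19047,-1.64012) → ×s → (8.78689,-3.43912) → (8.79,-3.44)
v2: (-2.5,-4) → rotate → (3.78592,2.81368) → ×s → (7.93860,5.89994) → (7.94,5.90)
v3: (-1,-4.5) → rotate → (2.57133,3.82600) → ×s → (5.39176,8.02264) → (5.39,8.02)
v4: (3,-5) → rotate → (-0.97129,5.74949) → ×s → (-2.03668,12.05595) → (-2.04,12.06)
v5: (3,1.5) → rotate → (-3.34035,-0.30341) → ×s → (-7.00430,-0.63621) → (-7.00,-0.64)
v6: (-0.5,2.5) → rotate → (-0.44557,-2.51027) → ×s → (-0.93430,-5.26373) → (-0.93,-5.26)

Cross-section at z=2.25: (8.79,-3.44) (7.94,5.90) (5.39,8.02) (-2.04,12.06) (-7.00,-0.64) (-0.93,-5.26)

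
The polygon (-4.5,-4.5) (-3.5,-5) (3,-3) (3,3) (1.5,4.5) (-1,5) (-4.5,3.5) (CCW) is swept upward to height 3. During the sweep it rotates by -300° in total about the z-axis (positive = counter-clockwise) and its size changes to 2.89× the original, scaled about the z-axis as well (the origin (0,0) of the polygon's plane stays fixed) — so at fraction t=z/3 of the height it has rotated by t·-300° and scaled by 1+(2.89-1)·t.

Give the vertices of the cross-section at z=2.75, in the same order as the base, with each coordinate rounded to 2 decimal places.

Cross-section at z=2.75: (11.18,-13.32) (12.78,-10.72) (8.88,7.45) (-7.45,8.88) (-11.89,5.15) (-13.85,-1.53) (-10.60,-11.42)

t = z/height = 2.75/3 = 0.916667
s = 1 + (scale-1)·z/height = 1 + (2.89-1)·2.75/3 = 2.732500
θ = twist·z/height = -300°·2.75/3 = -275.0000° = -4.799655 rad
cos θ = 0.087156, sin θ = 0.996195 (intermediates below are computed at full precision and shown rounded to 5 d.p.)
v1: (-4.5,-4.5) → rotate → (4.09068,-4.87508) → ×s → (11.17777,-13.32115) → (11.18,-13.32)
v2: (-3.5,-5) → rotate → (4.67593,-3.92246) → ×s → (12.77697,-10.71812) → (12.78,-10.72)
v3: (3,-3) → rotate → (3.25005,2.72712) → ×s → (8.88077,7.45185) → (8.88,7.45)
v4: (3,3) → rotate → (-2.72712,3.25005) → ×s → (-7.45185,8.88077) → (-7.45,8.88)
v5: (1.5,4.5) → rotate → (-4.35214,1.88649) → ×s → (-11.89223,5.15484) → (-11.89,5.15)
v6: (-1,5) → rotate → (-5.06813,-0.56042) → ×s → (-13.84866,-1.53134) → (-13.85,-1.53)
v7: (-4.5,3.5) → rotate → (-3.87888,-4.17783) → ×s → (-10.59905,-11.41592) → (-10.60,-11.42)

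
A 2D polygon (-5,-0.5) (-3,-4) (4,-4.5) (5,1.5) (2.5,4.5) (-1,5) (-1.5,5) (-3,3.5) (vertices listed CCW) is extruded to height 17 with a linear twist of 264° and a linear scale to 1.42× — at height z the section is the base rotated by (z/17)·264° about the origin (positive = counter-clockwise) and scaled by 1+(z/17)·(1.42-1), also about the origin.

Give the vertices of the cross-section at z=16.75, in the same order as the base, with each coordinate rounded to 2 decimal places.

Cross-section at z=16.75: (0.52,7.09) (-4.84,5.15) (-7.24,-4.48) (0.88,-7.33) (5.66,-4.57) (7.21,0.18) (7.33,0.88) (5.60,3.33)

t = z/height = 16.75/17 = 0.985294
s = 1 + (scale-1)·z/height = 1 + (1.42-1)·16.75/17 = 1.413824
θ = twist·z/height = 264°·16.75/17 = 260.1176° = 4.539909 rad
cos θ = -0.171626, sin θ = -0.985162 (intermediates below are computed at full precision and shown rounded to 5 d.p.)
v1: (-5,-0.5) → rotate → (0.36555,5.01162) → ×s → (0.51682,7.08555) → (0.52,7.09)
v2: (-3,-4) → rotate → (-3.42577,3.64199) → ×s → (-4.84344,5.14913) → (-4.84,5.15)
v3: (4,-4.5) → rotate → (-5.11973,-3.16833) → ×s → (-7.23840,-4.47946) → (-7.24,-4.48)
v4: (5,1.5) → rotate → (0.61961,-5.18325) → ×s → (0.87603,-7.32820) → (0.88,-7.33)
v5: (2.5,4.5) → rotate → (4.00417,-3.23522) → ×s → (5.66118,-4.57403) → (5.66,-4.57)
v6: (-1,5) → rotate → (5.09744,0.12703) → ×s → (7.20688,0.17960) → (7.21,0.18)
v7: (-1.5,5) → rotate → (5.18325,0.61961) → ×s → (7.32820,0.87603) → (7.33,0.88)
v8: (-3,3.5) → rotate → (3.96294,2.35480) → ×s → (5.60290,3.32927) → (5.60,3.33)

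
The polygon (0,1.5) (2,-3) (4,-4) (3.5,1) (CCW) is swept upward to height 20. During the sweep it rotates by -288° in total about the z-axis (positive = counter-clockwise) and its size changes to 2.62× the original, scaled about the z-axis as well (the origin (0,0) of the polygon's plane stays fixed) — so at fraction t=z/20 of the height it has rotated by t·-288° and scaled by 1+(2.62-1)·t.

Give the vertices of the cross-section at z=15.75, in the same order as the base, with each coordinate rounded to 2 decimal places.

Cross-section at z=15.75: (-2.49,-2.34) (1.86,7.99) (0.40,12.87) (-7.11,4.25)

t = z/height = 15.75/20 = 0.7875
s = 1 + (scale-1)·z/height = 1 + (2.62-1)·15.75/20 = 2.275750
θ = twist·z/height = -288°·15.75/20 = -226.8000° = -3.958407 rad
cos θ = -0.684547, sin θ = 0.728969 (intermediates below are computed at full precision and shown rounded to 5 d.p.)
v1: (0,1.5) → rotate → (-1.09345,-1.02682) → ×s → (-2.48843,-2.33679) → (-2.49,-2.34)
v2: (2,-3) → rotate → (0.81781,3.51158) → ×s → (1.86113,7.99147) → (1.86,7.99)
v3: (4,-4) → rotate → (0.17769,5.65406) → ×s → (0.40437,12.86723) → (0.40,12.87)
v4: (3.5,1) → rotate → (-3.12488,1.86684) → ×s → (-7.11145,4.24847) → (-7.11,4.25)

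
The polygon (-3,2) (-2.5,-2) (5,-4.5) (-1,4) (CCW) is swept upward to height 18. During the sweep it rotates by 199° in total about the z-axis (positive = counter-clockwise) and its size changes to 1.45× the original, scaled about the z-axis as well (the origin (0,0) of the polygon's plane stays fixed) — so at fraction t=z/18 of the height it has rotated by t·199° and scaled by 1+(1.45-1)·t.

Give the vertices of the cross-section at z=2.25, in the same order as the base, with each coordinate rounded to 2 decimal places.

Cross-section at z=2.25: (-3.76,0.58) (-1.51,-3.03) (6.79,-2.09) (-2.74,3.39)

t = z/height = 2.25/18 = 0.125
s = 1 + (scale-1)·z/height = 1 + (1.45-1)·2.25/18 = 1.056250
θ = twist·z/height = 199°·2.25/18 = 24.8750° = 0.434151 rad
cos θ = 0.907228, sin θ = 0.420640 (intermediates below are computed at full precision and shown rounded to 5 d.p.)
v1: (-3,2) → rotate → (-3.56296,0.55254) → ×s → (-3.76338,0.58362) → (-3.76,0.58)
v2: (-2.5,-2) → rotate → (-1.42679,-2.86606) → ×s → (-1.50705,-3.02727) → (-1.51,-3.03)
v3: (5,-4.5) → rotate → (6.42902,-1.97932) → ×s → (6.79065,-2.09066) → (6.79,-2.09)
v4: (-1,4) → rotate → (-2.58979,3.20827) → ×s → (-2.73546,3.38874) → (-2.74,3.39)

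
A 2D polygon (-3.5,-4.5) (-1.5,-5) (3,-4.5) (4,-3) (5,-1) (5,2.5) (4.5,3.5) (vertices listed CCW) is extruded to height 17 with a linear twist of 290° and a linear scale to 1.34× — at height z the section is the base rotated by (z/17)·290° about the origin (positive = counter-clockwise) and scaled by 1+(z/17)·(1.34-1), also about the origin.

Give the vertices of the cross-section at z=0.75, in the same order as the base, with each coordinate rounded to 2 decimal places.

Cross-section at z=0.75: (-2.45,-5.24) (-0.36,-5.29) (3.98,-3.78) (4.63,-2.07) (5.17,0.13) (4.39,3.60) (3.67,4.48)

t = z/height = 0.75/17 = 0.0441176
s = 1 + (scale-1)·z/height = 1 + (1.34-1)·0.75/17 = 1.015000
θ = twist·z/height = 290°·0.75/17 = 12.7941° = 0.223299 rad
cos θ = 0.975172, sin θ = 0.221448 (intermediates below are computed at full precision and shown rounded to 5 d.p.)
v1: (-3.5,-4.5) → rotate → (-2.41658,-5.16334) → ×s → (-2.45283,-5.24079) → (-2.45,-5.24)
v2: (-1.5,-5) → rotate → (-0.35552,-5.20803) → ×s → (-0.36085,-5.28615) → (-0.36,-5.29)
v3: (3,-4.5) → rotate → (3.92203,-3.72393) → ×s → (3.98086,-3.77979) → (3.98,-3.78)
v4: (4,-3) → rotate → (4.56503,-2.03972) → ×s → (4.63351,-2.07032) → (4.63,-2.07)
v5: (5,-1) → rotate → (5.09731,0.13207) → ×s → (5.17377,0.13405) → (5.17,0.13)
v6: (5,2.5) → rotate → (4.32224,3.54517) → ×s → (4.38707,3.59835) → (4.39,3.60)
v7: (4.5,3.5) → rotate → (3.61321,4.40962) → ×s → (3.66740,4.47576) → (3.67,4.48)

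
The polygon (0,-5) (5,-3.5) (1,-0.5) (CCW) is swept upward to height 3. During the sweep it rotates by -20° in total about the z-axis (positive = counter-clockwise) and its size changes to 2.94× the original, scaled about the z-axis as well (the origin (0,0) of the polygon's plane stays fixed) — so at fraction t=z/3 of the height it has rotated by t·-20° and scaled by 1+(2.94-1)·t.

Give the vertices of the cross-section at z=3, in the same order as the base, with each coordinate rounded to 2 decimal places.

t = z/height = 3/3 = 1
s = 1 + (scale-1)·z/height = 1 + (2.94-1)·3/3 = 2.940000
θ = twist·z/height = -20°·3/3 = -20.0000° = -0.349066 rad
cos θ = 0.939693, sin θ = -0.342020 (intermediates below are computed at full precision and shown rounded to 5 d.p.)
v1: (0,-5) → rotate → (-1.71010,-4.69846) → ×s → (-5.02770,-13.81348) → (-5.03,-13.81)
v2: (5,-3.5) → rotate → (3.50139,-4.99902) → ×s → (10.29409,-14.69713) → (10.29,-14.70)
v3: (1,-0.5) → rotate → (0.76868,-0.81187) → ×s → (2.25993,-2.38689) → (2.26,-2.39)

Cross-section at z=3: (-5.03,-13.81) (10.29,-14.70) (2.26,-2.39)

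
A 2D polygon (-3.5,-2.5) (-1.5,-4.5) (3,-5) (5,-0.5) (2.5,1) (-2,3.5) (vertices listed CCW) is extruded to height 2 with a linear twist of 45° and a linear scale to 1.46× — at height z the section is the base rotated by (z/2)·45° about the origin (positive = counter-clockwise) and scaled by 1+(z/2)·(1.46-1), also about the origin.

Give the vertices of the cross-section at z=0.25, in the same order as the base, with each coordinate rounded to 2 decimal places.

t = z/height = 0.25/2 = 0.125
s = 1 + (scale-1)·z/height = 1 + (1.46-1)·0.25/2 = 1.057500
θ = twist·z/height = 45°·0.25/2 = 5.6250° = 0.098175 rad
cos θ = 0.995185, sin θ = 0.098017 (intermediates below are computed at full precision and shown rounded to 5 d.p.)
v1: (-3.5,-2.5) → rotate → (-3.23810,-2.83102) → ×s → (-3.42429,-2.99381) → (-3.42,-2.99)
v2: (-1.5,-4.5) → rotate → (-1.05170,-4.62536) → ×s → (-1.11217,-4.89132) → (-1.11,-4.89)
v3: (3,-5) → rotate → (3.47564,-4.68187) → ×s → (3.67549,-4.95108) → (3.68,-4.95)
v4: (5,-0.5) → rotate → (5.02493,-0.00751) → ×s → (5.31387,-0.00794) → (5.31,-0.01)
v5: (2.5,1) → rotate → (2.38994,1.24023) → ×s → (2.52737,1.31154) → (2.53,1.31)
v6: (-2,3.5) → rotate → (-2.33343,3.28711) → ×s → (-2.46760,3.47612) → (-2.47,3.48)

Cross-section at z=0.25: (-3.42,-2.99) (-1.11,-4.89) (3.68,-4.95) (5.31,-0.01) (2.53,1.31) (-2.47,3.48)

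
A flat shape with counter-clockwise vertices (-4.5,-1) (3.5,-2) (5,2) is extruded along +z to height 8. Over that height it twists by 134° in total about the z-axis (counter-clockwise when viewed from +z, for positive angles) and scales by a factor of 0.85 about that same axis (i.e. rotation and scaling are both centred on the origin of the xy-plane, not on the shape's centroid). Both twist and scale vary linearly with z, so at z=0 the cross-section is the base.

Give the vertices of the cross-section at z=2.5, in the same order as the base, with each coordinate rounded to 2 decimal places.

t = z/height = 2.5/8 = 0.3125
s = 1 + (scale-1)·z/height = 1 + (0.85-1)·2.5/8 = 0.953125
θ = twist·z/height = 134°·2.5/8 = 41.8750° = 0.730857 rad
cos θ = 0.744603, sin θ = 0.667508 (intermediates below are computed at full precision and shown rounded to 5 d.p.)
v1: (-4.5,-1) → rotate → (-2.68321,-3.74839) → ×s → (-2.55743,-3.57268) → (-2.56,-3.57)
v2: (3.5,-2) → rotate → (3.94113,0.84707) → ×s → (3.75639,0.80736) → (3.76,0.81)
v3: (5,2) → rotate → (2.38800,4.82674) → ×s → (2.27606,4.60049) → (2.28,4.60)

Cross-section at z=2.5: (-2.56,-3.57) (3.76,0.81) (2.28,4.60)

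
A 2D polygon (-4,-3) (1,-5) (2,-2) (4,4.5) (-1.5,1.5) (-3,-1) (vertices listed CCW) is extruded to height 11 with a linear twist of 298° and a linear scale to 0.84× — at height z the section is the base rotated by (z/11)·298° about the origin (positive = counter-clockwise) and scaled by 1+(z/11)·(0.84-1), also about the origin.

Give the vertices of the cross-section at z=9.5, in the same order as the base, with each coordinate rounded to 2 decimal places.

t = z/height = 9.5/11 = 0.863636
s = 1 + (scale-1)·z/height = 1 + (0.84-1)·9.5/11 = 0.861818
θ = twist·z/height = 298°·9.5/11 = 257.3636° = 4.491843 rad
cos θ = -0.218763, sin θ = -0.975778 (intermediates below are computed at full precision and shown rounded to 5 d.p.)
v1: (-4,-3) → rotate → (-2.05228,4.55940) → ×s → (-1.76870,3.92937) → (-1.77,3.93)
v2: (1,-5) → rotate → (-5.09765,0.11803) → ×s → (-4.39325,0.10172) → (-4.39,0.10)
v3: (2,-2) → rotate → (-2.38908,-1.51403) → ×s → (-2.05895,-1.30482) → (-2.06,-1.30)
v4: (4,4.5) → rotate → (3.51595,-4.88754) → ×s → (3.03011,-4.21217) → (3.03,-4.21)
v5: (-1.5,1.5) → rotate → (1.79181,1.13552) → ×s → (1.54422,0.97861) → (1.54,0.98)
v6: (-3,-1) → rotate → (-0.31949,3.14610) → ×s → (-0.27534,2.71136) → (-0.28,2.71)

Cross-section at z=9.5: (-1.77,3.93) (-4.39,0.10) (-2.06,-1.30) (3.03,-4.21) (1.54,0.98) (-0.28,2.71)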